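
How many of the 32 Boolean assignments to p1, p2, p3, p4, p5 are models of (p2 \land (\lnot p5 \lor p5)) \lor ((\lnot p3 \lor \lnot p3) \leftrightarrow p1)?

24

Initial set: {((p2 \land (\lnot p5 \lor p5)) \lor ((\lnot p3 \lor \lnot p3) \leftrightarrow p1))}.
((p2 \land (\lnot p5 \lor p5)) \lor ((\lnot p3 \lor \lnot p3) \leftrightarrow p1)): β-rule — branch into (p2 \land (\lnot p5 \lor p5))  //  ((\lnot p3 \lor \lnot p3) \leftrightarrow p1).
  branch 1 (add (p2 \land (\lnot p5 \lor p5))):
    (p2 \land (\lnot p5 \lor p5)): α-rule — add p2, (\lnot p5 \lor p5).
    (\lnot p5 \lor p5): β-rule — branch into \lnot p5  //  p5.
      branch 1.1 (add \lnot p5):
        ○ open, literals {p2=true, p5=false}.
      branch 1.2 (add p5):
        ○ open, literals {p2=true, p5=true}.
  branch 2 (add ((\lnot p3 \lor \lnot p3) \leftrightarrow p1)):
    ((\lnot p3 \lor \lnot p3) \leftrightarrow p1): β-rule — branch into (\lnot p3 \lor \lnot p3), p1  //  \lnot (\lnot p3 \lor \lnot p3), \lnot p1.
      branch 2.1 (add (\lnot p3 \lor \lnot p3), p1):
        (\lnot p3 \lor \lnot p3): β-rule — branch into \lnot p3  //  \lnot p3.
          branch 2.1.1 (add \lnot p3):
            ○ open, literals {p1=true, p3=false}.
          branch 2.1.2 (add \lnot p3):
            ○ open, literals {p1=true, p3=false}.
      branch 2.2 (add \lnot (\lnot p3 \lor \lnot p3), \lnot p1):
        \lnot (\lnot p3 \lor \lnot p3): α-rule — add \lnot \lnot p3, \lnot \lnot p3.
        ○ open, literals {p1=false, p3=true}.
0 branches closed, 5 open.
Each open branch fixes some atoms; the unmentioned ones are free. Counting distinct full assignments: branch {p2=true, p5=false} (p1, p3, p4) contributes 8 new; branch {p2=true, p5=true} (p1, p3, p4) contributes 8 new; branch {p1=true, p3=false} (p2, p4, p5) contributes 4 new; branch {p1=true, p3=false} (p2, p4, p5) contributes 0 new; branch {p1=false, p3=true} (p2, p4, p5) contributes 4 new. Total: 24.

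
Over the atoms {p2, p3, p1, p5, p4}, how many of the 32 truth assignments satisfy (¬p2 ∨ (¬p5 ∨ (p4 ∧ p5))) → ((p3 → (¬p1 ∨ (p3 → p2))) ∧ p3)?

Initial set: {T ((¬p2 ∨ (¬p5 ∨ (p4 ∧ p5))) → ((p3 → (¬p1 ∨ (p3 → p2))) ∧ p3))}.
T ((¬p2 ∨ (¬p5 ∨ (p4 ∧ p5))) → ((p3 → (¬p1 ∨ (p3 → p2))) ∧ p3)): β-rule — branch into F (¬p2 ∨ (¬p5 ∨ (p4 ∧ p5)))  //  T ((p3 → (¬p1 ∨ (p3 → p2))) ∧ p3).
  branch 1 (add F (¬p2 ∨ (¬p5 ∨ (p4 ∧ p5)))):
    F (¬p2 ∨ (¬p5 ∨ (p4 ∧ p5))): α-rule — add F ¬p2, F (¬p5 ∨ (p4 ∧ p5)).
    F (¬p5 ∨ (p4 ∧ p5)): α-rule — add F ¬p5, F (p4 ∧ p5).
    F (p4 ∧ p5): β-rule — branch into F p4  //  F p5.
      branch 1.1 (add F p4):
        ○ open, literals {p2=T, p4=F, p5=T}.
      branch 1.2 (add F p5):
        × closes — contains both p5 and ¬p5.
  branch 2 (add T ((p3 → (¬p1 ∨ (p3 → p2))) ∧ p3)):
    T ((p3 → (¬p1 ∨ (p3 → p2))) ∧ p3): α-rule — add T (p3 → (¬p1 ∨ (p3 → p2))), T p3.
    T (p3 → (¬p1 ∨ (p3 → p2))): β-rule — branch into F p3  //  T (¬p1 ∨ (p3 → p2)).
      branch 2.1 (add F p3):
        × closes — contains both p3 and ¬p3.
      branch 2.2 (add T (¬p1 ∨ (p3 → p2))):
        T (¬p1 ∨ (p3 → p2)): β-rule — branch into T ¬p1  //  T (p3 → p2).
          branch 2.2.1 (add T ¬p1):
            ○ open, literals {p1=F, p3=T}.
          branch 2.2.2 (add T (p3 → p2)):
            T (p3 → p2): β-rule — branch into F p3  //  T p2.
              branch 2.2.2.1 (add F p3):
                × closes — contains both p3 and ¬p3.
              branch 2.2.2.2 (add T p2):
                ○ open, literals {p2=T, p3=T}.
3 branches closed, 3 open.
Each open branch fixes some atoms; the unmentioned ones are free. Counting distinct full assignments: branch {p2=T, p4=F, p5=T} (p3, p1) contributes 4 new; branch {p1=F, p3=T} (p2, p5, p4) contributes 7 new; branch {p2=T, p3=T} (p1, p5, p4) contributes 3 new. Total: 14.

14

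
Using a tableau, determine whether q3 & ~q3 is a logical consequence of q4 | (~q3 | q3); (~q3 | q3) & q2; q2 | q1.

No

Initial set: {T (q4 | (~q3 | q3)); T ((~q3 | q3) & q2); T (q2 | q1); F (q3 & ~q3)}.
T ((~q3 | q3) & q2): α-rule — add T (~q3 | q3), T q2.
T (q4 | (~q3 | q3)): β-rule — branch into T q4  //  T (~q3 | q3).
  branch 1 (add T q4):
    T (q2 | q1): β-rule — branch into T q2  //  T q1.
      branch 1.1 (add T q2):
        F (q3 & ~q3): β-rule — branch into F q3  //  F ~q3.
          branch 1.1.1 (add F q3):
            T (~q3 | q3): β-rule — branch into T ~q3  //  T q3.
              branch 1.1.1.1 (add T ~q3):
                ○ open, literals {q2=T, q3=F, q4=T}.
              branch 1.1.1.2 (add T q3):
                × closes — contains both q3 and ~q3.
          branch 1.1.2 (add F ~q3):
            T (~q3 | q3): β-rule — branch into T ~q3  //  T q3.
              branch 1.1.2.1 (add T ~q3):
                × closes — contains both q3 and ~q3.
              branch 1.1.2.2 (add T q3):
                ○ open, literals {q2=T, q3=T, q4=T}.
      branch 1.2 (add T q1):
        F (q3 & ~q3): β-rule — branch into F q3  //  F ~q3.
          branch 1.2.1 (add F q3):
            T (~q3 | q3): β-rule — branch into T ~q3  //  T q3.
              branch 1.2.1.1 (add T ~q3):
                ○ open, literals {q1=T, q2=T, q3=F, q4=T}.
              branch 1.2.1.2 (add T q3):
                × closes — contains both q3 and ~q3.
          branch 1.2.2 (add F ~q3):
            T (~q3 | q3): β-rule — branch into T ~q3  //  T q3.
              branch 1.2.2.1 (add T ~q3):
                × closes — contains both q3 and ~q3.
              branch 1.2.2.2 (add T q3):
                ○ open, literals {q1=T, q2=T, q3=T, q4=T}.
  branch 2 (add T (~q3 | q3)):
    T (q2 | q1): β-rule — branch into T q2  //  T q1.
      branch 2.1 (add T q2):
        F (q3 & ~q3): β-rule — branch into F q3  //  F ~q3.
          branch 2.1.1 (add F q3):
            T (~q3 | q3): β-rule — branch into T ~q3  //  T q3.
              branch 2.1.1.1 (add T ~q3):
                T (~q3 | q3): β-rule — branch into T ~q3  //  T q3.
                  branch 2.1.1.1.1 (add T ~q3):
                    ○ open, literals {q2=T, q3=F}.
                  branch 2.1.1.1.2 (add T q3):
                    × closes — contains both q3 and ~q3.
              branch 2.1.1.2 (add T q3):
                × closes — contains both q3 and ~q3.
          branch 2.1.2 (add F ~q3):
            T (~q3 | q3): β-rule — branch into T ~q3  //  T q3.
              branch 2.1.2.1 (add T ~q3):
                × closes — contains both q3 and ~q3.
              branch 2.1.2.2 (add T q3):
                T (~q3 | q3): β-rule — branch into T ~q3  //  T q3.
                  branch 2.1.2.2.1 (add T ~q3):
                    × closes — contains both q3 and ~q3.
                  branch 2.1.2.2.2 (add T q3):
                    ○ open, literals {q2=T, q3=T}.
      branch 2.2 (add T q1):
        F (q3 & ~q3): β-rule — branch into F q3  //  F ~q3.
          branch 2.2.1 (add F q3):
            T (~q3 | q3): β-rule — branch into T ~q3  //  T q3.
              branch 2.2.1.1 (add T ~q3):
                T (~q3 | q3): β-rule — branch into T ~q3  //  T q3.
                  branch 2.2.1.1.1 (add T ~q3):
                    ○ open, literals {q1=T, q2=T, q3=F}.
                  branch 2.2.1.1.2 (add T q3):
                    × closes — contains both q3 and ~q3.
              branch 2.2.1.2 (add T q3):
                × closes — contains both q3 and ~q3.
          branch 2.2.2 (add F ~q3):
            T (~q3 | q3): β-rule — branch into T ~q3  //  T q3.
              branch 2.2.2.1 (add T ~q3):
                × closes — contains both q3 and ~q3.
              branch 2.2.2.2 (add T q3):
                T (~q3 | q3): β-rule — branch into T ~q3  //  T q3.
                  branch 2.2.2.2.1 (add T ~q3):
                    × closes — contains both q3 and ~q3.
                  branch 2.2.2.2.2 (add T q3):
                    ○ open, literals {q1=T, q2=T, q3=T}.
12 branches closed, 8 open.
An open branch gives a countermodel: q2=T, q3=F, q4=T (unmentioned atoms arbitrary); the premises hold there but the conclusion fails.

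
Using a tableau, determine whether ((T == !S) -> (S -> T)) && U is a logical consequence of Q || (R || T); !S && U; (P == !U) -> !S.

Initial set: {(Q || (R || T)); (!S && U); ((P == !U) -> !S); !(((T == !S) -> (S -> T)) && U)}.
(!S && U): α-rule — add !S, U.
(Q || (R || T)): β-rule — branch into Q  //  (R || T).
  branch 1 (add Q):
    ((P == !U) -> !S): β-rule — branch into !(P == !U)  //  !S.
      branch 1.1 (add !(P == !U)):
        !(((T == !S) -> (S -> T)) && U): β-rule — branch into !((T == !S) -> (S -> T))  //  !U.
          branch 1.1.1 (add !((T == !S) -> (S -> T))):
            !((T == !S) -> (S -> T)): α-rule — add (T == !S), !(S -> T).
            !(S -> T): α-rule — add S, !T.
            × closes — contains both S and !S.
          branch 1.1.2 (add !U):
            × closes — contains both U and !U.
      branch 1.2 (add !S):
        !(((T == !S) -> (S -> T)) && U): β-rule — branch into !((T == !S) -> (S -> T))  //  !U.
          branch 1.2.1 (add !((T == !S) -> (S -> T))):
            !((T == !S) -> (S -> T)): α-rule — add (T == !S), !(S -> T).
            !(S -> T): α-rule — add S, !T.
            × closes — contains both S and !S.
          branch 1.2.2 (add !U):
            × closes — contains both U and !U.
  branch 2 (add (R || T)):
    ((P == !U) -> !S): β-rule — branch into !(P == !U)  //  !S.
      branch 2.1 (add !(P == !U)):
        !(((T == !S) -> (S -> T)) && U): β-rule — branch into !((T == !S) -> (S -> T))  //  !U.
          branch 2.1.1 (add !((T == !S) -> (S -> T))):
            !((T == !S) -> (S -> T)): α-rule — add (T == !S), !(S -> T).
            !(S -> T): α-rule — add S, !T.
            × closes — contains both S and !S.
          branch 2.1.2 (add !U):
            × closes — contains both U and !U.
      branch 2.2 (add !S):
        !(((T == !S) -> (S -> T)) && U): β-rule — branch into !((T == !S) -> (S -> T))  //  !U.
          branch 2.2.1 (add !((T == !S) -> (S -> T))):
            !((T == !S) -> (S -> T)): α-rule — add (T == !S), !(S -> T).
            !(S -> T): α-rule — add S, !T.
            × closes — contains both S and !S.
          branch 2.2.2 (add !U):
            × closes — contains both U and !U.
All 8 branches close.
Every branch closed, so the premises entail the conclusion.

Yes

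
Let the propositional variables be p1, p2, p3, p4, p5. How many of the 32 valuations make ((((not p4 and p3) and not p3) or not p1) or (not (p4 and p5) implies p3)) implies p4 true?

20

Initial set: {T (((((not p4 and p3) and not p3) or not p1) or (not (p4 and p5) implies p3)) implies p4)}.
T (((((not p4 and p3) and not p3) or not p1) or (not (p4 and p5) implies p3)) implies p4): β-rule — branch into F ((((not p4 and p3) and not p3) or not p1) or (not (p4 and p5) implies p3))  //  T p4.
  branch 1 (add F ((((not p4 and p3) and not p3) or not p1) or (not (p4 and p5) implies p3))):
    F ((((not p4 and p3) and not p3) or not p1) or (not (p4 and p5) implies p3)): α-rule — add F (((not p4 and p3) and not p3) or not p1), F (not (p4 and p5) implies p3).
    F (((not p4 and p3) and not p3) or not p1): α-rule — add F ((not p4 and p3) and not p3), F not p1.
    F (not (p4 and p5) implies p3): α-rule — add T not (p4 and p5), F p3.
    F ((not p4 and p3) and not p3): β-rule — branch into F (not p4 and p3)  //  F not p3.
      branch 1.1 (add F (not p4 and p3)):
        T not (p4 and p5): β-rule — branch into F p4  //  F p5.
          branch 1.1.1 (add F p4):
            F (not p4 and p3): β-rule — branch into F not p4  //  F p3.
              branch 1.1.1.1 (add F not p4):
                × closes — contains both p4 and not p4.
              branch 1.1.1.2 (add F p3):
                ○ open, literals {p1=T, p3=F, p4=F}.
          branch 1.1.2 (add F p5):
            F (not p4 and p3): β-rule — branch into F not p4  //  F p3.
              branch 1.1.2.1 (add F not p4):
                ○ open, literals {p1=T, p3=F, p4=T, p5=F}.
              branch 1.1.2.2 (add F p3):
                ○ open, literals {p1=T, p3=F, p5=F}.
      branch 1.2 (add F not p3):
        × closes — contains both p3 and not p3.
  branch 2 (add T p4):
    ○ open, literals {p4=T}.
2 branches closed, 4 open.
Each open branch fixes some atoms; the unmentioned ones are free. Counting distinct full assignments: branch {p1=T, p3=F, p4=F} (p2, p5) contributes 4 new; branch {p1=T, p3=F, p4=T, p5=F} (p2) contributes 2 new; branch {p1=T, p3=F, p5=F} (p2, p4) contributes 0 new; branch {p4=T} (p1, p2, p3, p5) contributes 14 new. Total: 20.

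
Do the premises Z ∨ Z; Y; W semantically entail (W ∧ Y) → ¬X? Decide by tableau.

Initial set: {(Z ∨ Z); Y; W; ¬((W ∧ Y) → ¬X)}.
¬((W ∧ Y) → ¬X): α-rule — add (W ∧ Y), ¬¬X.
(W ∧ Y): α-rule — add W, Y.
(Z ∨ Z): β-rule — branch into Z  //  Z.
  branch 1 (add Z):
    ○ open, literals {W=1, X=1, Y=1, Z=1}.
  branch 2 (add Z):
    ○ open, literals {W=1, X=1, Y=1, Z=1}.
0 branches closed, 2 open.
An open branch gives a countermodel: W=1, X=1, Y=1, Z=1 (unmentioned atoms arbitrary); the premises hold there but the conclusion fails.

No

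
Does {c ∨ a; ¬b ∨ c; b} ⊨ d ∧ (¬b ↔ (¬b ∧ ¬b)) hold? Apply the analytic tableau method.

No

Initial set: {(c ∨ a); (¬b ∨ c); b; ¬(d ∧ (¬b ↔ (¬b ∧ ¬b)))}.
(c ∨ a): β-rule — branch into c  //  a.
  branch 1 (add c):
    (¬b ∨ c): β-rule — branch into ¬b  //  c.
      branch 1.1 (add ¬b):
        × closes — contains both b and ¬b.
      branch 1.2 (add c):
        ¬(d ∧ (¬b ↔ (¬b ∧ ¬b))): β-rule — branch into ¬d  //  ¬(¬b ↔ (¬b ∧ ¬b)).
          branch 1.2.1 (add ¬d):
            ○ open, literals {b=1, c=1, d=0}.
          branch 1.2.2 (add ¬(¬b ↔ (¬b ∧ ¬b))):
            ¬(¬b ↔ (¬b ∧ ¬b)): β-rule — branch into ¬b, ¬(¬b ∧ ¬b)  //  ¬¬b, (¬b ∧ ¬b).
              branch 1.2.2.1 (add ¬b, ¬(¬b ∧ ¬b)):
                × closes — contains both b and ¬b.
              branch 1.2.2.2 (add ¬¬b, (¬b ∧ ¬b)):
                (¬b ∧ ¬b): α-rule — add ¬b, ¬b.
                × closes — contains both b and ¬b.
  branch 2 (add a):
    (¬b ∨ c): β-rule — branch into ¬b  //  c.
      branch 2.1 (add ¬b):
        × closes — contains both b and ¬b.
      branch 2.2 (add c):
        ¬(d ∧ (¬b ↔ (¬b ∧ ¬b))): β-rule — branch into ¬d  //  ¬(¬b ↔ (¬b ∧ ¬b)).
          branch 2.2.1 (add ¬d):
            ○ open, literals {a=1, b=1, c=1, d=0}.
          branch 2.2.2 (add ¬(¬b ↔ (¬b ∧ ¬b))):
            ¬(¬b ↔ (¬b ∧ ¬b)): β-rule — branch into ¬b, ¬(¬b ∧ ¬b)  //  ¬¬b, (¬b ∧ ¬b).
              branch 2.2.2.1 (add ¬b, ¬(¬b ∧ ¬b)):
                × closes — contains both b and ¬b.
              branch 2.2.2.2 (add ¬¬b, (¬b ∧ ¬b)):
                (¬b ∧ ¬b): α-rule — add ¬b, ¬b.
                × closes — contains both b and ¬b.
6 branches closed, 2 open.
An open branch gives a countermodel: b=1, c=1, d=0 (unmentioned atoms arbitrary); the premises hold there but the conclusion fails.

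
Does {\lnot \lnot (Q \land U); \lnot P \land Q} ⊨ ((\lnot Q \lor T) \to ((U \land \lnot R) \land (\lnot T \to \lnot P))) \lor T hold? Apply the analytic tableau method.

Yes

Initial set: {\lnot \lnot (Q \land U); (\lnot P \land Q); \lnot (((\lnot Q \lor T) \to ((U \land \lnot R) \land (\lnot T \to \lnot P))) \lor T)}.
\lnot \lnot (Q \land U): drop double negation, giving (Q \land U).
(\lnot P \land Q): α-rule — add \lnot P, Q.
\lnot (((\lnot Q \lor T) \to ((U \land \lnot R) \land (\lnot T \to \lnot P))) \lor T): α-rule — add \lnot ((\lnot Q \lor T) \to ((U \land \lnot R) \land (\lnot T \to \lnot P))), \lnot T.
(Q \land U): α-rule — add Q, U.
\lnot ((\lnot Q \lor T) \to ((U \land \lnot R) \land (\lnot T \to \lnot P))): α-rule — add (\lnot Q \lor T), \lnot ((U \land \lnot R) \land (\lnot T \to \lnot P)).
(\lnot Q \lor T): β-rule — branch into \lnot Q  //  T.
  branch 1 (add \lnot Q):
    × closes — contains both Q and \lnot Q.
  branch 2 (add T):
    × closes — contains both T and \lnot T.
All 2 branches close.
Every branch closed, so the premises entail the conclusion.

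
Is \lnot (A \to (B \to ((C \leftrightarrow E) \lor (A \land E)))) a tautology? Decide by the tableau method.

Assume the negation and expand:
Initial set: {\lnot \lnot (A \to (B \to ((C \leftrightarrow E) \lor (A \land E))))}.
\lnot \lnot (A \to (B \to ((C \leftrightarrow E) \lor (A \land E)))): β-rule — branch into \lnot A  //  (B \to ((C \leftrightarrow E) \lor (A \land E))).
  branch 1 (add \lnot A):
    ○ open, literals {A=F}.
  branch 2 (add (B \to ((C \leftrightarrow E) \lor (A \land E)))):
    (B \to ((C \leftrightarrow E) \lor (A \land E))): β-rule — branch into \lnot B  //  ((C \leftrightarrow E) \lor (A \land E)).
      branch 2.1 (add \lnot B):
        ○ open, literals {B=F}.
      branch 2.2 (add ((C \leftrightarrow E) \lor (A \land E))):
        ((C \leftrightarrow E) \lor (A \land E)): β-rule — branch into (C \leftrightarrow E)  //  (A \land E).
          branch 2.2.1 (add (C \leftrightarrow E)):
            (C \leftrightarrow E): β-rule — branch into C, E  //  \lnot C, \lnot E.
              branch 2.2.1.1 (add C, E):
                ○ open, literals {C=T, E=T}.
              branch 2.2.1.2 (add \lnot C, \lnot E):
                ○ open, literals {C=F, E=F}.
          branch 2.2.2 (add (A \land E)):
            (A \land E): α-rule — add A, E.
            ○ open, literals {A=T, E=T}.
0 branches closed, 5 open.
An open branch gives a countermodel: A=F (unmentioned atoms arbitrary); under it the original formula is false.

Not valid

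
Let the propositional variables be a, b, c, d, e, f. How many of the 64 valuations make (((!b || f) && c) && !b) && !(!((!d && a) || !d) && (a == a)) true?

8

Initial set: {((((!b || f) && c) && !b) && !(!((!d && a) || !d) && (a == a)))}.
((((!b || f) && c) && !b) && !(!((!d && a) || !d) && (a == a))): α-rule — add (((!b || f) && c) && !b), !(!((!d && a) || !d) && (a == a)).
(((!b || f) && c) && !b): α-rule — add ((!b || f) && c), !b.
((!b || f) && c): α-rule — add (!b || f), c.
!(!((!d && a) || !d) && (a == a)): β-rule — branch into !!((!d && a) || !d)  //  !(a == a).
  branch 1 (add !!((!d && a) || !d)):
    (!b || f): β-rule — branch into !b  //  f.
      branch 1.1 (add !b):
        !!((!d && a) || !d): β-rule — branch into (!d && a)  //  !d.
          branch 1.1.1 (add (!d && a)):
            (!d && a): α-rule — add !d, a.
            ○ open, literals {a=true, b=false, c=true, d=false}.
          branch 1.1.2 (add !d):
            ○ open, literals {b=false, c=true, d=false}.
      branch 1.2 (add f):
        !!((!d && a) || !d): β-rule — branch into (!d && a)  //  !d.
          branch 1.2.1 (add (!d && a)):
            (!d && a): α-rule — add !d, a.
            ○ open, literals {a=true, b=false, c=true, d=false, f=true}.
          branch 1.2.2 (add !d):
            ○ open, literals {b=false, c=true, d=false, f=true}.
  branch 2 (add !(a == a)):
    (!b || f): β-rule — branch into !b  //  f.
      branch 2.1 (add !b):
        !(a == a): β-rule — branch into a, !a  //  !a, a.
          branch 2.1.1 (add a, !a):
            × closes — contains both a and !a.
          branch 2.1.2 (add !a, a):
            × closes — contains both a and !a.
      branch 2.2 (add f):
        !(a == a): β-rule — branch into a, !a  //  !a, a.
          branch 2.2.1 (add a, !a):
            × closes — contains both a and !a.
          branch 2.2.2 (add !a, a):
            × closes — contains both a and !a.
4 branches closed, 4 open.
Each open branch fixes some atoms; the unmentioned ones are free. Counting distinct full assignments: branch {a=true, b=false, c=true, d=false} (e, f) contributes 4 new; branch {b=false, c=true, d=false} (a, e, f) contributes 4 new; branch {a=true, b=false, c=true, d=false, f=true} (e) contributes 0 new; branch {b=false, c=true, d=false, f=true} (a, e) contributes 0 new. Total: 8.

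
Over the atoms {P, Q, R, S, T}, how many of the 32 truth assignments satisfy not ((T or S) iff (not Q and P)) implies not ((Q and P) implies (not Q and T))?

Initial set: {(not ((T or S) iff (not Q and P)) implies not ((Q and P) implies (not Q and T)))}.
(not ((T or S) iff (not Q and P)) implies not ((Q and P) implies (not Q and T))): β-rule — branch into not not ((T or S) iff (not Q and P))  //  not ((Q and P) implies (not Q and T)).
  branch 1 (add not not ((T or S) iff (not Q and P))):
    not not ((T or S) iff (not Q and P)): β-rule — branch into (T or S), (not Q and P)  //  not (T or S), not (not Q and P).
      branch 1.1 (add (T or S), (not Q and P)):
        (not Q and P): α-rule — add not Q, P.
        (T or S): β-rule — branch into T  //  S.
          branch 1.1.1 (add T):
            ○ open, literals {P=T, Q=F, T=T}.
          branch 1.1.2 (add S):
            ○ open, literals {P=T, Q=F, S=T}.
      branch 1.2 (add not (T or S), not (not Q and P)):
        not (T or S): α-rule — add not T, not S.
        not (not Q and P): β-rule — branch into not not Q  //  not P.
          branch 1.2.1 (add not not Q):
            ○ open, literals {Q=T, S=F, T=F}.
          branch 1.2.2 (add not P):
            ○ open, literals {P=F, S=F, T=F}.
  branch 2 (add not ((Q and P) implies (not Q and T))):
    not ((Q and P) implies (not Q and T)): α-rule — add (Q and P), not (not Q and T).
    (Q and P): α-rule — add Q, P.
    not (not Q and T): β-rule — branch into not not Q  //  not T.
      branch 2.1 (add not not Q):
        ○ open, literals {P=T, Q=T}.
      branch 2.2 (add not T):
        ○ open, literals {P=T, Q=T, T=F}.
0 branches closed, 6 open.
Each open branch fixes some atoms; the unmentioned ones are free. Counting distinct full assignments: branch {P=T, Q=F, T=T} (R, S) contributes 4 new; branch {P=T, Q=F, S=T} (R, T) contributes 2 new; branch {Q=T, S=F, T=F} (P, R) contributes 4 new; branch {P=F, S=F, T=F} (Q, R) contributes 2 new; branch {P=T, Q=T} (R, S, T) contributes 6 new; branch {P=T, Q=T, T=F} (R, S) contributes 0 new. Total: 18.

18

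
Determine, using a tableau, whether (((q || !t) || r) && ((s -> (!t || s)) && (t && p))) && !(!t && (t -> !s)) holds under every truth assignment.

Not valid

Assume the negation and expand:
Initial set: {!((((q || !t) || r) && ((s -> (!t || s)) && (t && p))) && !(!t && (t -> !s)))}.
!((((q || !t) || r) && ((s -> (!t || s)) && (t && p))) && !(!t && (t -> !s))): β-rule — branch into !(((q || !t) || r) && ((s -> (!t || s)) && (t && p)))  //  !!(!t && (t -> !s)).
  branch 1 (add !(((q || !t) || r) && ((s -> (!t || s)) && (t && p)))):
    !(((q || !t) || r) && ((s -> (!t || s)) && (t && p))): β-rule — branch into !((q || !t) || r)  //  !((s -> (!t || s)) && (t && p)).
      branch 1.1 (add !((q || !t) || r)):
        !((q || !t) || r): α-rule — add !(q || !t), !r.
        !(q || !t): α-rule — add !q, !!t.
        ○ open, literals {q=F, r=F, t=T}.
      branch 1.2 (add !((s -> (!t || s)) && (t && p))):
        !((s -> (!t || s)) && (t && p)): β-rule — branch into !(s -> (!t || s))  //  !(t && p).
          branch 1.2.1 (add !(s -> (!t || s))):
            !(s -> (!t || s)): α-rule — add s, !(!t || s).
            !(!t || s): α-rule — add !!t, !s.
            × closes — contains both s and !s.
          branch 1.2.2 (add !(t && p)):
            !(t && p): β-rule — branch into !t  //  !p.
              branch 1.2.2.1 (add !t):
                ○ open, literals {t=F}.
              branch 1.2.2.2 (add !p):
                ○ open, literals {p=F}.
  branch 2 (add !!(!t && (t -> !s))):
    !!(!t && (t -> !s)): α-rule — add !t, (t -> !s).
    (t -> !s): β-rule — branch into !t  //  !s.
      branch 2.1 (add !t):
        ○ open, literals {t=F}.
      branch 2.2 (add !s):
        ○ open, literals {s=F, t=F}.
1 branch closed, 5 open.
An open branch gives a countermodel: q=F, r=F, t=T (unmentioned atoms arbitrary); under it the original formula is false.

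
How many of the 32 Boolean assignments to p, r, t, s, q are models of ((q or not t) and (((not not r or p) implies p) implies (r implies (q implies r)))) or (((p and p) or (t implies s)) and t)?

Initial set: {(((q or not t) and (((not not r or p) implies p) implies (r implies (q implies r)))) or (((p and p) or (t implies s)) and t))}.
(((q or not t) and (((not not r or p) implies p) implies (r implies (q implies r)))) or (((p and p) or (t implies s)) and t)): β-rule — branch into ((q or not t) and (((not not r or p) implies p) implies (r implies (q implies r))))  //  (((p and p) or (t implies s)) and t).
  branch 1 (add ((q or not t) and (((not not r or p) implies p) implies (r implies (q implies r))))):
    ((q or not t) and (((not not r or p) implies p) implies (r implies (q implies r)))): α-rule — add (q or not t), (((not not r or p) implies p) implies (r implies (q implies r))).
    (q or not t): β-rule — branch into q  //  not t.
      branch 1.1 (add q):
        (((not not r or p) implies p) implies (r implies (q implies r))): β-rule — branch into not ((not not r or p) implies p)  //  (r implies (q implies r)).
          branch 1.1.1 (add not ((not not r or p) implies p)):
            not ((not not r or p) implies p): α-rule — add (not not r or p), not p.
            (not not r or p): β-rule — branch into not not r  //  p.
              branch 1.1.1.1 (add not not r):
                not not r: drop double negation, giving r.
                ○ open, literals {p=0, q=1, r=1}.
              branch 1.1.1.2 (add p):
                × closes — contains both p and not p.
          branch 1.1.2 (add (r implies (q implies r))):
            (r implies (q implies r)): β-rule — branch into not r  //  (q implies r).
              branch 1.1.2.1 (add not r):
                ○ open, literals {q=1, r=0}.
              branch 1.1.2.2 (add (q implies r)):
                (q implies r): β-rule — branch into not q  //  r.
                  branch 1.1.2.2.1 (add not q):
                    × closes — contains both q and not q.
                  branch 1.1.2.2.2 (add r):
                    ○ open, literals {q=1, r=1}.
      branch 1.2 (add not t):
        (((not not r or p) implies p) implies (r implies (q implies r))): β-rule — branch into not ((not not r or p) implies p)  //  (r implies (q implies r)).
          branch 1.2.1 (add not ((not not r or p) implies p)):
            not ((not not r or p) implies p): α-rule — add (not not r or p), not p.
            (not not r or p): β-rule — branch into not not r  //  p.
              branch 1.2.1.1 (add not not r):
                not not r: drop double negation, giving r.
                ○ open, literals {p=0, r=1, t=0}.
              branch 1.2.1.2 (add p):
                × closes — contains both p and not p.
          branch 1.2.2 (add (r implies (q implies r))):
            (r implies (q implies r)): β-rule — branch into not r  //  (q implies r).
              branch 1.2.2.1 (add not r):
                ○ open, literals {r=0, t=0}.
              branch 1.2.2.2 (add (q implies r)):
                (q implies r): β-rule — branch into not q  //  r.
                  branch 1.2.2.2.1 (add not q):
                    ○ open, literals {q=0, t=0}.
                  branch 1.2.2.2.2 (add r):
                    ○ open, literals {r=1, t=0}.
  branch 2 (add (((p and p) or (t implies s)) and t)):
    (((p and p) or (t implies s)) and t): α-rule — add ((p and p) or (t implies s)), t.
    ((p and p) or (t implies s)): β-rule — branch into (p and p)  //  (t implies s).
      branch 2.1 (add (p and p)):
        (p and p): α-rule — add p, p.
        ○ open, literals {p=1, t=1}.
      branch 2.2 (add (t implies s)):
        (t implies s): β-rule — branch into not t  //  s.
          branch 2.2.1 (add not t):
            × closes — contains both t and not t.
          branch 2.2.2 (add s):
            ○ open, literals {s=1, t=1}.
4 branches closed, 9 open.
Each open branch fixes some atoms; the unmentioned ones are free. Counting distinct full assignments: branch {p=0, q=1, r=1} (t, s) contributes 4 new; branch {q=1, r=0} (p, t, s) contributes 8 new; branch {q=1, r=1} (p, t, s) contributes 4 new; branch {p=0, r=1, t=0} (s, q) contributes 2 new; branch {r=0, t=0} (p, s, q) contributes 4 new; branch {q=0, t=0} (p, r, s) contributes 2 new; branch {r=1, t=0} (p, s, q) contributes 0 new; branch {p=1, t=1} (r, s, q) contributes 4 new; branch {s=1, t=1} (p, r, q) contributes 2 new. Total: 30.

30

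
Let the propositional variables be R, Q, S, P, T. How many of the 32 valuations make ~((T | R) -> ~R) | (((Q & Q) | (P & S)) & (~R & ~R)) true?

26

Initial set: {(~((T | R) -> ~R) | (((Q & Q) | (P & S)) & (~R & ~R)))}.
(~((T | R) -> ~R) | (((Q & Q) | (P & S)) & (~R & ~R))): β-rule — branch into ~((T | R) -> ~R)  //  (((Q & Q) | (P & S)) & (~R & ~R)).
  branch 1 (add ~((T | R) -> ~R)):
    ~((T | R) -> ~R): α-rule — add (T | R), ~~R.
    (T | R): β-rule — branch into T  //  R.
      branch 1.1 (add T):
        ○ open, literals {R=T, T=T}.
      branch 1.2 (add R):
        ○ open, literals {R=T}.
  branch 2 (add (((Q & Q) | (P & S)) & (~R & ~R))):
    (((Q & Q) | (P & S)) & (~R & ~R)): α-rule — add ((Q & Q) | (P & S)), (~R & ~R).
    (~R & ~R): α-rule — add ~R, ~R.
    ((Q & Q) | (P & S)): β-rule — branch into (Q & Q)  //  (P & S).
      branch 2.1 (add (Q & Q)):
        (Q & Q): α-rule — add Q, Q.
        ○ open, literals {Q=T, R=F}.
      branch 2.2 (add (P & S)):
        (P & S): α-rule — add P, S.
        ○ open, literals {P=T, R=F, S=T}.
0 branches closed, 4 open.
Each open branch fixes some atoms; the unmentioned ones are free. Counting distinct full assignments: branch {R=T, T=T} (Q, S, P) contributes 8 new; branch {R=T} (Q, S, P, T) contributes 8 new; branch {Q=T, R=F} (S, P, T) contributes 8 new; branch {P=T, R=F, S=T} (Q, T) contributes 2 new. Total: 26.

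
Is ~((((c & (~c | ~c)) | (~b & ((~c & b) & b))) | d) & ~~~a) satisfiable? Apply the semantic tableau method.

Initial set: {~((((c & (~c | ~c)) | (~b & ((~c & b) & b))) | d) & ~~~a)}.
~((((c & (~c | ~c)) | (~b & ((~c & b) & b))) | d) & ~~~a): β-rule — branch into ~(((c & (~c | ~c)) | (~b & ((~c & b) & b))) | d)  //  ~~~~a.
  branch 1 (add ~(((c & (~c | ~c)) | (~b & ((~c & b) & b))) | d)):
    ~(((c & (~c | ~c)) | (~b & ((~c & b) & b))) | d): α-rule — add ~((c & (~c | ~c)) | (~b & ((~c & b) & b))), ~d.
    ~((c & (~c | ~c)) | (~b & ((~c & b) & b))): α-rule — add ~(c & (~c | ~c)), ~(~b & ((~c & b) & b)).
    ~(c & (~c | ~c)): β-rule — branch into ~c  //  ~(~c | ~c).
      branch 1.1 (add ~c):
        ~(~b & ((~c & b) & b)): β-rule — branch into ~~b  //  ~((~c & b) & b).
          branch 1.1.1 (add ~~b):
            ○ open, literals {b=T, c=F, d=F}.
          branch 1.1.2 (add ~((~c & b) & b)):
            ~((~c & b) & b): β-rule — branch into ~(~c & b)  //  ~b.
              branch 1.1.2.1 (add ~(~c & b)):
                ~(~c & b): β-rule — branch into ~~c  //  ~b.
                  branch 1.1.2.1.1 (add ~~c):
                    × closes — contains both c and ~c.
                  branch 1.1.2.1.2 (add ~b):
                    ○ open, literals {b=F, c=F, d=F}.
              branch 1.1.2.2 (add ~b):
                ○ open, literals {b=F, c=F, d=F}.
      branch 1.2 (add ~(~c | ~c)):
        ~(~c | ~c): α-rule — add ~~c, ~~c.
        ~(~b & ((~c & b) & b)): β-rule — branch into ~~b  //  ~((~c & b) & b).
          branch 1.2.1 (add ~~b):
            ○ open, literals {b=T, c=T, d=F}.
          branch 1.2.2 (add ~((~c & b) & b)):
            ~((~c & b) & b): β-rule — branch into ~(~c & b)  //  ~b.
              branch 1.2.2.1 (add ~(~c & b)):
                ~(~c & b): β-rule — branch into ~~c  //  ~b.
                  branch 1.2.2.1.1 (add ~~c):
                    ○ open, literals {c=T, d=F}.
                  branch 1.2.2.1.2 (add ~b):
                    ○ open, literals {b=F, c=T, d=F}.
              branch 1.2.2.2 (add ~b):
                ○ open, literals {b=F, c=T, d=F}.
  branch 2 (add ~~~~a):
    ~~~~a: drop double negation, giving ~~a.
    ○ open, literals {a=T}.
1 branch closed, 8 open.
An open branch gives a satisfying assignment: b=T, c=F, d=F.

Satisfiable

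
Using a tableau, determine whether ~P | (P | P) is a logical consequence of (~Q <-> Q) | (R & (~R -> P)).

Initial set: {((~Q <-> Q) | (R & (~R -> P))); ~(~P | (P | P))}.
~(~P | (P | P)): α-rule — add ~~P, ~(P | P).
~(P | P): α-rule — add ~P, ~P.
× closes — contains both P and ~P.
All 1 branch closes.
Every branch closed, so the premises entail the conclusion.

Yes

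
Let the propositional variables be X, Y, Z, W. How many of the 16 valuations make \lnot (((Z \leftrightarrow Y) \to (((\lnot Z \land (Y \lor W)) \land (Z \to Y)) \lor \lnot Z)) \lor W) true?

2

Initial set: {T \lnot (((Z \leftrightarrow Y) \to (((\lnot Z \land (Y \lor W)) \land (Z \to Y)) \lor \lnot Z)) \lor W)}.
T \lnot (((Z \leftrightarrow Y) \to (((\lnot Z \land (Y \lor W)) \land (Z \to Y)) \lor \lnot Z)) \lor W): α-rule — add F ((Z \leftrightarrow Y) \to (((\lnot Z \land (Y \lor W)) \land (Z \to Y)) \lor \lnot Z)), F W.
F ((Z \leftrightarrow Y) \to (((\lnot Z \land (Y \lor W)) \land (Z \to Y)) \lor \lnot Z)): α-rule — add T (Z \leftrightarrow Y), F (((\lnot Z \land (Y \lor W)) \land (Z \to Y)) \lor \lnot Z).
F (((\lnot Z \land (Y \lor W)) \land (Z \to Y)) \lor \lnot Z): α-rule — add F ((\lnot Z \land (Y \lor W)) \land (Z \to Y)), F \lnot Z.
T (Z \leftrightarrow Y): β-rule — branch into T Z, T Y  //  F Z, F Y.
  branch 1 (add T Z, T Y):
    F ((\lnot Z \land (Y \lor W)) \land (Z \to Y)): β-rule — branch into F (\lnot Z \land (Y \lor W))  //  F (Z \to Y).
      branch 1.1 (add F (\lnot Z \land (Y \lor W))):
        F (\lnot Z \land (Y \lor W)): β-rule — branch into F \lnot Z  //  F (Y \lor W).
          branch 1.1.1 (add F \lnot Z):
            ○ open, literals {W=F, Y=T, Z=T}.
          branch 1.1.2 (add F (Y \lor W)):
            F (Y \lor W): α-rule — add F Y, F W.
            × closes — contains both Y and \lnot Y.
      branch 1.2 (add F (Z \to Y)):
        F (Z \to Y): α-rule — add T Z, F Y.
        × closes — contains both Y and \lnot Y.
  branch 2 (add F Z, F Y):
    × closes — contains both Z and \lnot Z.
3 branches closed, 1 open.
Each open branch fixes some atoms; the unmentioned ones are free. Counting distinct full assignments: branch {W=F, Y=T, Z=T} (X) contributes 2 new. Total: 2.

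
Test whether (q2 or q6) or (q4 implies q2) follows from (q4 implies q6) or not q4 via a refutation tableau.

Yes

Initial set: {((q4 implies q6) or not q4); not ((q2 or q6) or (q4 implies q2))}.
not ((q2 or q6) or (q4 implies q2)): α-rule — add not (q2 or q6), not (q4 implies q2).
not (q2 or q6): α-rule — add not q2, not q6.
not (q4 implies q2): α-rule — add q4, not q2.
((q4 implies q6) or not q4): β-rule — branch into (q4 implies q6)  //  not q4.
  branch 1 (add (q4 implies q6)):
    (q4 implies q6): β-rule — branch into not q4  //  q6.
      branch 1.1 (add not q4):
        × closes — contains both q4 and not q4.
      branch 1.2 (add q6):
        × closes — contains both q6 and not q6.
  branch 2 (add not q4):
    × closes — contains both q4 and not q4.
All 3 branches close.
Every branch closed, so the premises entail the conclusion.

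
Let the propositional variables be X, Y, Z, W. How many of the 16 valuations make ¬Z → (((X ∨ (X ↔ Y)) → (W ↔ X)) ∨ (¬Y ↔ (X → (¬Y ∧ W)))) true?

Initial set: {T (¬Z → (((X ∨ (X ↔ Y)) → (W ↔ X)) ∨ (¬Y ↔ (X → (¬Y ∧ W)))))}.
T (¬Z → (((X ∨ (X ↔ Y)) → (W ↔ X)) ∨ (¬Y ↔ (X → (¬Y ∧ W))))): β-rule — branch into F ¬Z  //  T (((X ∨ (X ↔ Y)) → (W ↔ X)) ∨ (¬Y ↔ (X → (¬Y ∧ W)))).
  branch 1 (add F ¬Z):
    ○ open, literals {Z=T}.
  branch 2 (add T (((X ∨ (X ↔ Y)) → (W ↔ X)) ∨ (¬Y ↔ (X → (¬Y ∧ W))))):
    T (((X ∨ (X ↔ Y)) → (W ↔ X)) ∨ (¬Y ↔ (X → (¬Y ∧ W)))): β-rule — branch into T ((X ∨ (X ↔ Y)) → (W ↔ X))  //  T (¬Y ↔ (X → (¬Y ∧ W))).
      branch 2.1 (add T ((X ∨ (X ↔ Y)) → (W ↔ X))):
        T ((X ∨ (X ↔ Y)) → (W ↔ X)): β-rule — branch into F (X ∨ (X ↔ Y))  //  T (W ↔ X).
          branch 2.1.1 (add F (X ∨ (X ↔ Y))):
            F (X ∨ (X ↔ Y)): α-rule — add F X, F (X ↔ Y).
            F (X ↔ Y): β-rule — branch into T X, F Y  //  F X, T Y.
              branch 2.1.1.1 (add T X, F Y):
                × closes — contains both X and ¬X.
              branch 2.1.1.2 (add F X, T Y):
                ○ open, literals {X=F, Y=T}.
          branch 2.1.2 (add T (W ↔ X)):
            T (W ↔ X): β-rule — branch into T W, T X  //  F W, F X.
              branch 2.1.2.1 (add T W, T X):
                ○ open, literals {W=T, X=T}.
              branch 2.1.2.2 (add F W, F X):
                ○ open, literals {W=F, X=F}.
      branch 2.2 (add T (¬Y ↔ (X → (¬Y ∧ W)))):
        T (¬Y ↔ (X → (¬Y ∧ W))): β-rule — branch into T ¬Y, T (X → (¬Y ∧ W))  //  F ¬Y, F (X → (¬Y ∧ W)).
          branch 2.2.1 (add T ¬Y, T (X → (¬Y ∧ W))):
            T (X → (¬Y ∧ W)): β-rule — branch into F X  //  T (¬Y ∧ W).
              branch 2.2.1.1 (add F X):
                ○ open, literals {X=F, Y=F}.
              branch 2.2.1.2 (add T (¬Y ∧ W)):
                T (¬Y ∧ W): α-rule — add T ¬Y, T W.
                ○ open, literals {W=T, Y=F}.
          branch 2.2.2 (add F ¬Y, F (X → (¬Y ∧ W))):
            F (X → (¬Y ∧ W)): α-rule — add T X, F (¬Y ∧ W).
            F (¬Y ∧ W): β-rule — branch into F ¬Y  //  F W.
              branch 2.2.2.1 (add F ¬Y):
                ○ open, literals {X=T, Y=T}.
              branch 2.2.2.2 (add F W):
                ○ open, literals {W=F, X=T, Y=T}.
1 branch closed, 8 open.
Each open branch fixes some atoms; the unmentioned ones are free. Counting distinct full assignments: branch {Z=T} (X, Y, W) contributes 8 new; branch {X=F, Y=T} (Z, W) contributes 2 new; branch {W=T, X=T} (Y, Z) contributes 2 new; branch {W=F, X=F} (Y, Z) contributes 1 new; branch {X=F, Y=F} (Z, W) contributes 1 new; branch {W=T, Y=F} (X, Z) contributes 0 new; branch {X=T, Y=T} (Z, W) contributes 1 new; branch {W=F, X=T, Y=T} (Z) contributes 0 new. Total: 15.

15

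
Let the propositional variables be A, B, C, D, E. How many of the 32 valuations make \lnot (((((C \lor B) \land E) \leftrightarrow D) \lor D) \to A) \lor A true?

Initial set: {(\lnot (((((C \lor B) \land E) \leftrightarrow D) \lor D) \to A) \lor A)}.
(\lnot (((((C \lor B) \land E) \leftrightarrow D) \lor D) \to A) \lor A): β-rule — branch into \lnot (((((C \lor B) \land E) \leftrightarrow D) \lor D) \to A)  //  A.
  branch 1 (add \lnot (((((C \lor B) \land E) \leftrightarrow D) \lor D) \to A)):
    \lnot (((((C \lor B) \land E) \leftrightarrow D) \lor D) \to A): α-rule — add ((((C \lor B) \land E) \leftrightarrow D) \lor D), \lnot A.
    ((((C \lor B) \land E) \leftrightarrow D) \lor D): β-rule — branch into (((C \lor B) \land E) \leftrightarrow D)  //  D.
      branch 1.1 (add (((C \lor B) \land E) \leftrightarrow D)):
        (((C \lor B) \land E) \leftrightarrow D): β-rule — branch into ((C \lor B) \land E), D  //  \lnot ((C \lor B) \land E), \lnot D.
          branch 1.1.1 (add ((C \lor B) \land E), D):
            ((C \lor B) \land E): α-rule — add (C \lor B), E.
            (C \lor B): β-rule — branch into C  //  B.
              branch 1.1.1.1 (add C):
                ○ open, literals {A=false, C=true, D=true, E=true}.
              branch 1.1.1.2 (add B):
                ○ open, literals {A=false, B=true, D=true, E=true}.
          branch 1.1.2 (add \lnot ((C \lor B) \land E), \lnot D):
            \lnot ((C \lor B) \land E): β-rule — branch into \lnot (C \lor B)  //  \lnot E.
              branch 1.1.2.1 (add \lnot (C \lor B)):
                \lnot (C \lor B): α-rule — add \lnot C, \lnot B.
                ○ open, literals {A=false, B=false, C=false, D=false}.
              branch 1.1.2.2 (add \lnot E):
                ○ open, literals {A=false, D=false, E=false}.
      branch 1.2 (add D):
        ○ open, literals {A=false, D=true}.
  branch 2 (add A):
    ○ open, literals {A=true}.
0 branches closed, 6 open.
Each open branch fixes some atoms; the unmentioned ones are free. Counting distinct full assignments: branch {A=false, C=true, D=true, E=true} (B) contributes 2 new; branch {A=false, B=true, D=true, E=true} (C) contributes 1 new; branch {A=false, B=false, C=false, D=false} (E) contributes 2 new; branch {A=false, D=false, E=false} (B, C) contributes 3 new; branch {A=false, D=true} (B, C, E) contributes 5 new; branch {A=true} (B, C, D, E) contributes 16 new. Total: 29.

29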